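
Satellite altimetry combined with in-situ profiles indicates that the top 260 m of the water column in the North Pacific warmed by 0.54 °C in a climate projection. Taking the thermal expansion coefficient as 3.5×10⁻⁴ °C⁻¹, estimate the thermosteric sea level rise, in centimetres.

about 4.91 cm

Δh = αΔT·H = 3.5×10⁻⁴ × 0.54 × 260 = 0.04914 m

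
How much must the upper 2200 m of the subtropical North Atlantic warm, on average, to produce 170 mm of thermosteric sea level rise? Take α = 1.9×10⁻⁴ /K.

ΔT = Δh/(αH) = 0.17 / (1.9×10⁻⁴ × 2200) ≈ 0.4067 K

about 0.407 K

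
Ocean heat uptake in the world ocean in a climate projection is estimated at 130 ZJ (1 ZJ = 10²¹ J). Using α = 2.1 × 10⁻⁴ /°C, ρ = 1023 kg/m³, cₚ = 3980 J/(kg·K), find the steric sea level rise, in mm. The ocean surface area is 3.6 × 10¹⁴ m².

Δh ≈ 18.6 mm

Per unit area: Q = 130×10²¹ / (3.6×10¹⁴) ≈ 3.611×10⁸ J/m²
Δh = αQ/(ρcₚ) = 2.1×10⁻⁴ × 3.611×10⁸ / (1023 × 3980) ≈ 0.018625 m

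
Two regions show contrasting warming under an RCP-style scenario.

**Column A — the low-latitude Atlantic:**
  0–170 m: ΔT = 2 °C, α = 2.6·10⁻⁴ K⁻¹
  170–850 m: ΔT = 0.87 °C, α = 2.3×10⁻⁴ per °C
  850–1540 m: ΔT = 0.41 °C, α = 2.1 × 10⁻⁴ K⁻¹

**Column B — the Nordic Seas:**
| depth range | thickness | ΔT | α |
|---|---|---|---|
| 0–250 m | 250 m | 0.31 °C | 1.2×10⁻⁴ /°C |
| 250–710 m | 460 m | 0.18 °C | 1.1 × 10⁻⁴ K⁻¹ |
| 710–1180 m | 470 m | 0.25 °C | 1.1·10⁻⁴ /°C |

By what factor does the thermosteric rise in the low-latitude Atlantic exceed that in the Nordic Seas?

A 2.6×10⁻⁴ × 170 × 2 = 0.08840 m
A Layer 2: 2.3×10⁻⁴ × 680 × 0.87 = 0.136068 m
A 2.1×10⁻⁴ × 0.41 × 690 = 0.059409 m
A total: 0.283877 m
B Layer 1: 250 × 0.31 × 1.2×10⁻⁴ = 0.00930 m
B Layer 2: 0.18 × 1.1×10⁻⁴ × 460 = 0.009108 m
B 0.25 × 470 × 1.1×10⁻⁴ = 0.012925 m
B total: 0.031333 m
Ratio: 0.283877 / 0.031333 ≈ 9.060

a factor of 9.1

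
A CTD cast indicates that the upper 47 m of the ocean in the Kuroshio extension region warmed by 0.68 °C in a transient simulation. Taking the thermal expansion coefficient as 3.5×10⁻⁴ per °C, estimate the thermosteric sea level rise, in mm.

11.2 mm of thermosteric rise

Δh = αΔT·H = 3.5×10⁻⁴ × 0.68 × 47 = 0.011186 m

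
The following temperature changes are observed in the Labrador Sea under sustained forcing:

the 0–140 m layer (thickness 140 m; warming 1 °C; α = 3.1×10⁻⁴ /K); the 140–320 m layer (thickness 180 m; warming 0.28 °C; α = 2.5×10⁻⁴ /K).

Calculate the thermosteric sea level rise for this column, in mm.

about 56 mm

140 × 1 × 3.1×10⁻⁴ = 0.04340 m
180 × 0.28 × 2.5×10⁻⁴ = 0.01260 m
Δh = 0.04340 + 0.01260 = 0.05600 m ≈ 56 mm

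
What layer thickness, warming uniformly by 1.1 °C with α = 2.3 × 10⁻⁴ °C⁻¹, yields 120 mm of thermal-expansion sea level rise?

H ≈ 474 m

H = Δh/(αΔT) = 0.12 / (2.3×10⁻⁴ × 1.1) ≈ 474.3 m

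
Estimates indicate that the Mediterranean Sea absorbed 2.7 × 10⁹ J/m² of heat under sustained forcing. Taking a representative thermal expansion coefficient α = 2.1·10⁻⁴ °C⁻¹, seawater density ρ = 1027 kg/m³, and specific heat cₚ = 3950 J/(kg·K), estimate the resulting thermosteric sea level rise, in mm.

140 mm

Δh = αQ/(ρcₚ) = 2.1×10⁻⁴ × 2.7×10⁹ / (1027 × 3950) ≈ 0.13977 m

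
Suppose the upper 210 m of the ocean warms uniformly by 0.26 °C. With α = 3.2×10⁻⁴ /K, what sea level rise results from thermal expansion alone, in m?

Δh = αΔT·H = 3.2×10⁻⁴ × 0.26 × 210 = 0.017472 m

0.017 m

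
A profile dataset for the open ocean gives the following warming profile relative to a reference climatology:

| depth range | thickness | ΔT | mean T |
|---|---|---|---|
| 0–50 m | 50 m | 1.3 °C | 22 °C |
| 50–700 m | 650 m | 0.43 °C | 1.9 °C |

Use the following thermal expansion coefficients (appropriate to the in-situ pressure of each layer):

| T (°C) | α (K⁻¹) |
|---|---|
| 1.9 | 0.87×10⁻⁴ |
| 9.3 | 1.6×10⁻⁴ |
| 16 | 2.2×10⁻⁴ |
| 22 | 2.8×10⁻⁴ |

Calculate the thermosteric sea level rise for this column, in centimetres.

4.3 cm of thermosteric rise

Layer 1 at 22 °C → α = 2.8×10⁻⁴ K⁻¹
Layer 2 at 1.9 °C → α = 0.87×10⁻⁴ K⁻¹
Layer 1: 1.3 × 2.8×10⁻⁴ × 50 = 0.01820 m
50–700 m: 650 × 0.43 × 0.87×10⁻⁴ = 0.0243165 m
Δh = 0.01820 + 0.0243165 = 0.0425165 m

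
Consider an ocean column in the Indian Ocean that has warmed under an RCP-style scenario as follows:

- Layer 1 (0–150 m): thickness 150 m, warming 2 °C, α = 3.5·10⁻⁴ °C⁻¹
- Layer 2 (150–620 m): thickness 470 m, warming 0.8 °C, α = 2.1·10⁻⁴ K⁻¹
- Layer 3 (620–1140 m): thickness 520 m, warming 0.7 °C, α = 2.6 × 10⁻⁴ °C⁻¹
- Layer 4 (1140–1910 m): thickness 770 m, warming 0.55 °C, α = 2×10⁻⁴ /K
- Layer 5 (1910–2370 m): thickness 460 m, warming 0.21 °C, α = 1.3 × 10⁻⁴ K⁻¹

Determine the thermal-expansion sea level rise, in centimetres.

Δh ≈ 37.6 cm

150 × 3.5×10⁻⁴ × 2 = 0.10500 m
150–620 m: 470 × 2.1×10⁻⁴ × 0.8 = 0.07896 m
0.7 × 2.6×10⁻⁴ × 520 = 0.09464 m
0.55 × 770 × 2×10⁻⁴ = 0.08470 m
1910–2370 m: 0.21 × 460 × 1.3×10⁻⁴ = 0.012558 m
Δh = 0.10500 + 0.07896 + 0.09464 + 0.08470 + 0.012558 = 0.375858 m ≈ 37.6 cm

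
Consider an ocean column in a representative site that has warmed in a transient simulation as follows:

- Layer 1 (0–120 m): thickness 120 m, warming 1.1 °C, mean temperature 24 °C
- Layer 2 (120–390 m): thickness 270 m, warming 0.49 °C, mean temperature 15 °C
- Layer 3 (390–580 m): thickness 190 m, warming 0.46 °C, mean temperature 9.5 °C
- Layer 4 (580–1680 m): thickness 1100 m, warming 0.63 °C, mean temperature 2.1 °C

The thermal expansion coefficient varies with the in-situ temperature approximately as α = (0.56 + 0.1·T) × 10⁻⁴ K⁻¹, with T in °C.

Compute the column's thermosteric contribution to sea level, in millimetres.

Layer 1: α = (0.56 + 0.1×24)×10⁻⁴ = 2.96×10⁻⁴ K⁻¹
Layer 2: α = (0.56 + 0.1×15)×10⁻⁴ = 2.06×10⁻⁴ K⁻¹
Layer 3: α = (0.56 + 0.1×9.5)×10⁻⁴ = 1.51×10⁻⁴ K⁻¹
Layer 4: α = (0.56 + 0.1×2.1)×10⁻⁴ = 0.77×10⁻⁴ K⁻¹
Layer 1: 120 × 2.96×10⁻⁴ × 1.1 = 0.039072 m
Layer 2: 0.49 × 270 × 2.06×10⁻⁴ = 0.0272538 m
390–580 m: 1.51×10⁻⁴ × 190 × 0.46 = 0.0131974 m
580–1680 m: 0.77×10⁻⁴ × 1100 × 0.63 = 0.053361 m
Δh = 0.039072 + 0.0272538 + 0.0131974 + 0.053361 = 0.1328842 m

133 mm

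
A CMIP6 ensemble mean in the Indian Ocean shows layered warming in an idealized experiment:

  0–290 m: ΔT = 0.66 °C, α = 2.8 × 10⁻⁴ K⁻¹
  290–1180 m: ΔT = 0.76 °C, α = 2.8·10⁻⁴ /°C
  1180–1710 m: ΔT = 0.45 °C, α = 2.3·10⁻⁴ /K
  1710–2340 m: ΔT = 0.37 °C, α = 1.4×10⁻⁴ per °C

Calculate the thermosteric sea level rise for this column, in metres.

Layer 1: 2.8×10⁻⁴ × 0.66 × 290 = 0.053592 m
2.8×10⁻⁴ × 0.76 × 890 = 0.189392 m
Layer 3: 0.45 × 2.3×10⁻⁴ × 530 = 0.054855 m
Layer 4: 630 × 0.37 × 1.4×10⁻⁴ = 0.032634 m
Δh = 0.053592 + 0.189392 + 0.054855 + 0.032634 = 0.330473 m ≈ 0.33 m

0.33 m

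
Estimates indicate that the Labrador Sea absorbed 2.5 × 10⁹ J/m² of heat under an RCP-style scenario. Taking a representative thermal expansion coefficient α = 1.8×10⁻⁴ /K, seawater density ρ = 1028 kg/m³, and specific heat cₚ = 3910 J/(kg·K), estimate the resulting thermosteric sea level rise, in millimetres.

about 112 mm

Δh = αQ/(ρcₚ) = 1.8×10⁻⁴ × 2.5×10⁹ / (1028 × 3910) ≈ 0.11195 m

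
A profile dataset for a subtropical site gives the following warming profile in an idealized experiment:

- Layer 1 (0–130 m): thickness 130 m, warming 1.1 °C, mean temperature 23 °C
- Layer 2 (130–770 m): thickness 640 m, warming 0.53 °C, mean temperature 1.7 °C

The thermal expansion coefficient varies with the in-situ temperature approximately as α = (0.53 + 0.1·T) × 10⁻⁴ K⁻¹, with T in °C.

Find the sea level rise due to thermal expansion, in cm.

Δh = 6.42 cm

Layer 1: α = (0.53 + 0.1×23)×10⁻⁴ = 2.83×10⁻⁴ K⁻¹
Layer 2: α = (0.53 + 0.1×1.7)×10⁻⁴ = 0.7×10⁻⁴ K⁻¹
130 × 2.83×10⁻⁴ × 1.1 = 0.040469 m
640 × 0.53 × 0.7×10⁻⁴ = 0.023744 m
Δh = 0.040469 + 0.023744 = 0.064213 m ≈ 6.42 cm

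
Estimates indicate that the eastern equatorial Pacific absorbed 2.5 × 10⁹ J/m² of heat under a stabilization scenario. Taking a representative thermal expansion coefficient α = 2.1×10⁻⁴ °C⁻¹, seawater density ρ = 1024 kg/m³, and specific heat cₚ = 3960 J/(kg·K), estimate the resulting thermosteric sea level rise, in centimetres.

Δh = αQ/(ρcₚ) = 2.1×10⁻⁴ × 2.5×10⁹ / (1024 × 3960) ≈ 0.12947 m

13 cm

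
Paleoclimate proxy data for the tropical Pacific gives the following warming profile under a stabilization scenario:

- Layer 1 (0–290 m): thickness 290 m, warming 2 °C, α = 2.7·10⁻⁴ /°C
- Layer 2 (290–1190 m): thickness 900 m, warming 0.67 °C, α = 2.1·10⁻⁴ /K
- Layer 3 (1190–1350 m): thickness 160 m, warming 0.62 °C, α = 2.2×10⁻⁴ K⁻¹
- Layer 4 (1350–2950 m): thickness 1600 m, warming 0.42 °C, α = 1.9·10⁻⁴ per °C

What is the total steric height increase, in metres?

Δh ≈ 0.433 m

Layer 1: 2.7×10⁻⁴ × 2 × 290 = 0.15660 m
Layer 2: 2.1×10⁻⁴ × 900 × 0.67 = 0.12663 m
1190–1350 m: 2.2×10⁻⁴ × 0.62 × 160 = 0.021824 m
1600 × 0.42 × 1.9×10⁻⁴ = 0.12768 m
Δh = 0.15660 + 0.12663 + 0.021824 + 0.12768 = 0.432734 m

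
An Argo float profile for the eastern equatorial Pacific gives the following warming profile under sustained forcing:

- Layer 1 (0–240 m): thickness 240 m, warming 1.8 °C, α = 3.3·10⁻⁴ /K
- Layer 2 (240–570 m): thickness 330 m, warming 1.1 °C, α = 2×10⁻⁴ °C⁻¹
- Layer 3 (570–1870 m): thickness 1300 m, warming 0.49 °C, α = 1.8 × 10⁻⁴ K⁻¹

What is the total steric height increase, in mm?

330 mm

0–240 m: 240 × 1.8 × 3.3×10⁻⁴ = 0.14256 m
Layer 2: 2×10⁻⁴ × 1.1 × 330 = 0.07260 m
Layer 3: 0.49 × 1300 × 1.8×10⁻⁴ = 0.11466 m
Δh = 0.14256 + 0.07260 + 0.11466 = 0.32982 m ≈ 330 mm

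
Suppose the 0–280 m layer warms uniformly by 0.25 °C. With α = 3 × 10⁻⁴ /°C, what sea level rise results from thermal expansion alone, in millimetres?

Δh = αΔT·H = 3×10⁻⁴ × 0.25 × 280 = 0.02100 m

21.0 mm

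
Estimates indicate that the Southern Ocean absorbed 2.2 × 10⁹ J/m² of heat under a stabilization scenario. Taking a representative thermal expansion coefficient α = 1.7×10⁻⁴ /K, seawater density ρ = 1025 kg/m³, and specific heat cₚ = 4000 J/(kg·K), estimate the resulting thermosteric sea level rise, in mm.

Δh = αQ/(ρcₚ) = 1.7×10⁻⁴ × 2.2×10⁹ / (1025 × 4000) ≈ 0.09122 m

91 mm of thermosteric rise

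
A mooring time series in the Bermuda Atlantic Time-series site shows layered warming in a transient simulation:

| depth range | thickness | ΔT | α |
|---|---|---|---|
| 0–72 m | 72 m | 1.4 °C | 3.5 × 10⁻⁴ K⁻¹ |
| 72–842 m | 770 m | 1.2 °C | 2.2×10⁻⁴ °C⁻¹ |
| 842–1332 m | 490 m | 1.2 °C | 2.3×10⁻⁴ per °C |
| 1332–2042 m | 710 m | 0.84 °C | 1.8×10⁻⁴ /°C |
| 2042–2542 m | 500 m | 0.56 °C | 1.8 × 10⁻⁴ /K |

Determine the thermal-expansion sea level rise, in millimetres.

Δh = 530 mm

3.5×10⁻⁴ × 1.4 × 72 = 0.03528 m
72–842 m: 2.2×10⁻⁴ × 770 × 1.2 = 0.20328 m
Layer 3: 2.3×10⁻⁴ × 1.2 × 490 = 0.13524 m
1.8×10⁻⁴ × 0.84 × 710 = 0.107352 m
1.8×10⁻⁴ × 500 × 0.56 = 0.05040 m
Δh = 0.03528 + 0.20328 + 0.13524 + 0.107352 + 0.05040 = 0.531552 m ≈ 530 mm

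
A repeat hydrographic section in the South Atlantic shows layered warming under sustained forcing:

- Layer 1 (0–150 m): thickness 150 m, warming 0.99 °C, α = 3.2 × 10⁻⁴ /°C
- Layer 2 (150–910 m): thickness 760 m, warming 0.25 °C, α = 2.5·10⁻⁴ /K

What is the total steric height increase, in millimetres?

0.99 × 150 × 3.2×10⁻⁴ = 0.04752 m
150–910 m: 760 × 0.25 × 2.5×10⁻⁴ = 0.04750 m
Δh = 0.04752 + 0.04750 = 0.09502 m

about 95.0 mm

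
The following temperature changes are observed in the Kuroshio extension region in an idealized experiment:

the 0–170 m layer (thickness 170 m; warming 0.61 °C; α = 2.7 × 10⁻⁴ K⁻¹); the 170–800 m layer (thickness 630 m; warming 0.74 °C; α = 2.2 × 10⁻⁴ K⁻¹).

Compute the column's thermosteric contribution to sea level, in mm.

about 131 mm

170 × 0.61 × 2.7×10⁻⁴ = 0.027999 m
Layer 2: 2.2×10⁻⁴ × 0.74 × 630 = 0.102564 m
Δh = 0.027999 + 0.102564 = 0.130563 m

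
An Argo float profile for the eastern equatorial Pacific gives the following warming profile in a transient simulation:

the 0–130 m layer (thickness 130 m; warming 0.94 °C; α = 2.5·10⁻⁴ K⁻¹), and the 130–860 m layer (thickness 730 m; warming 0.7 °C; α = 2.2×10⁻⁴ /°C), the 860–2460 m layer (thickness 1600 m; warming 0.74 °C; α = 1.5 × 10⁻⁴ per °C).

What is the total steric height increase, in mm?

Layer 1: 130 × 0.94 × 2.5×10⁻⁴ = 0.03055 m
730 × 2.2×10⁻⁴ × 0.7 = 0.11242 m
860–2460 m: 1600 × 1.5×10⁻⁴ × 0.74 = 0.17760 m
Δh = 0.03055 + 0.11242 + 0.17760 = 0.32057 m

Δh = 321 mm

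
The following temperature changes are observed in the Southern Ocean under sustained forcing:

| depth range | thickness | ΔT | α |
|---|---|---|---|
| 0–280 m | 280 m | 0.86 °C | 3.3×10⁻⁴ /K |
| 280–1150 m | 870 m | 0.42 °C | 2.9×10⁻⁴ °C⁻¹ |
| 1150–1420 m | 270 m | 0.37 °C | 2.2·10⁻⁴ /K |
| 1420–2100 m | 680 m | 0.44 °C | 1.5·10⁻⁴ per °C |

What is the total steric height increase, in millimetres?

Δh = 250 mm

Layer 1: 0.86 × 280 × 3.3×10⁻⁴ = 0.079464 m
870 × 2.9×10⁻⁴ × 0.42 = 0.105966 m
1150–1420 m: 0.37 × 270 × 2.2×10⁻⁴ = 0.021978 m
680 × 1.5×10⁻⁴ × 0.44 = 0.04488 m
Δh = 0.079464 + 0.105966 + 0.021978 + 0.04488 = 0.252288 m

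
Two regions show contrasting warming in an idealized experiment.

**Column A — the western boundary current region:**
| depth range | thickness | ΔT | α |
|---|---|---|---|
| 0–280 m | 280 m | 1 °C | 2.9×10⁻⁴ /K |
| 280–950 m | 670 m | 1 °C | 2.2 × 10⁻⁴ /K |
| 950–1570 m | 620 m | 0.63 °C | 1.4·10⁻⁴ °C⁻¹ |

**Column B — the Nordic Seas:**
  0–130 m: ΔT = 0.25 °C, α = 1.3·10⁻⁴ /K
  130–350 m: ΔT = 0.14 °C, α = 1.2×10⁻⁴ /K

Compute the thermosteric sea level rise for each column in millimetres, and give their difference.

A 280 × 2.9×10⁻⁴ × 1 = 0.08120 m
A Layer 2: 2.2×10⁻⁴ × 1 × 670 = 0.14740 m
A Layer 3: 0.63 × 620 × 1.4×10⁻⁴ = 0.054684 m
A total: 0.283284 m
B Layer 1: 130 × 1.3×10⁻⁴ × 0.25 = 0.004225 m
B 130–350 m: 0.14 × 220 × 1.2×10⁻⁴ = 0.003696 m
B total: 0.007921 m
Difference: 0.283284 − 0.007921 = 0.275363 m

A: 283 mm; B: 7.92 mm; difference 275 mm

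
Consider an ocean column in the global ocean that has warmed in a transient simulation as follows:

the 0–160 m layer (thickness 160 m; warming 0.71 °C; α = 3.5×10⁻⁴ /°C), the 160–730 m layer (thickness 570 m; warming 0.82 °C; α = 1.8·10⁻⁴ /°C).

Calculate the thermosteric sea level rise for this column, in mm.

Layer 1: 160 × 3.5×10⁻⁴ × 0.71 = 0.03976 m
160–730 m: 1.8×10⁻⁴ × 570 × 0.82 = 0.084132 m
Δh = 0.03976 + 0.084132 = 0.123892 m

Δh ≈ 120 mm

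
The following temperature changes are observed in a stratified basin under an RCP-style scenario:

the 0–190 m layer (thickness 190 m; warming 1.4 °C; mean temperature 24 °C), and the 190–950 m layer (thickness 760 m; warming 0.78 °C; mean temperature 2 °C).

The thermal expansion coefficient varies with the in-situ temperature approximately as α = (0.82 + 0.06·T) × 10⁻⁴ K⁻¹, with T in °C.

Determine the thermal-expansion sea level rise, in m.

Layer 1: α = (0.82 + 0.06×24)×10⁻⁴ = 2.26×10⁻⁴ K⁻¹
Layer 2: α = (0.82 + 0.06×2)×10⁻⁴ = 0.94×10⁻⁴ K⁻¹
2.26×10⁻⁴ × 1.4 × 190 = 0.060116 m
Layer 2: 0.78 × 0.94×10⁻⁴ × 760 = 0.0557232 m
Δh = 0.060116 + 0.0557232 = 0.1158392 m

0.116 m of thermosteric rise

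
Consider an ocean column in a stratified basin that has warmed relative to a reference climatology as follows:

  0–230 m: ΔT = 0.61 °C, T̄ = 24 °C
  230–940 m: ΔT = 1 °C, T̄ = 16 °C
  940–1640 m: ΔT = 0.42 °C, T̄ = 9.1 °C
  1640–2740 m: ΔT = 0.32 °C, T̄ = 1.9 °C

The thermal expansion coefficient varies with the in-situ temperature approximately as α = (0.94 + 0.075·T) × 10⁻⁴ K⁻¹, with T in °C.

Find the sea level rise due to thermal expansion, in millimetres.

about 276 mm

Layer 1: α = (0.94 + 0.075×24)×10⁻⁴ = 2.74×10⁻⁴ K⁻¹
Layer 2: α = (0.94 + 0.075×16)×10⁻⁴ = 2.14×10⁻⁴ K⁻¹
Layer 3: α = (0.94 + 0.075×9.1)×10⁻⁴ = 1.6225×10⁻⁴ K⁻¹
Layer 4: α = (0.94 + 0.075×1.9)×10⁻⁴ = 1.0825×10⁻⁴ K⁻¹
0–230 m: 2.74×10⁻⁴ × 230 × 0.61 = 0.0384422 m
230–940 m: 710 × 1 × 2.14×10⁻⁴ = 0.15194 m
940–1640 m: 1.6225×10⁻⁴ × 700 × 0.42 = 0.0477015 m
1100 × 1.0825×10⁻⁴ × 0.32 = 0.038104 m
Δh = 0.0384422 + 0.15194 + 0.0477015 + 0.038104 = 0.2761877 m ≈ 276 mm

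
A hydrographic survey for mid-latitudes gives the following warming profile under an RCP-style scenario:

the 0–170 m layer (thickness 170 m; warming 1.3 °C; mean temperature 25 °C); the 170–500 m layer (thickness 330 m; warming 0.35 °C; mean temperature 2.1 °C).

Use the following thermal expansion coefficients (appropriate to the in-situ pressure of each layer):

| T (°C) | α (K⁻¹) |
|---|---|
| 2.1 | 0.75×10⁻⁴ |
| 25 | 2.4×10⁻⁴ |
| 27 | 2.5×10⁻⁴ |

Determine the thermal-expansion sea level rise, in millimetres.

Layer 1 at 25 °C → α = 2.4×10⁻⁴ K⁻¹
Layer 2 at 2.1 °C → α = 0.75×10⁻⁴ K⁻¹
0–170 m: 2.4×10⁻⁴ × 1.3 × 170 = 0.05304 m
0.35 × 0.75×10⁻⁴ × 330 = 0.0086625 m
Δh = 0.05304 + 0.0086625 = 0.0617025 m

Δh = 61.7 mm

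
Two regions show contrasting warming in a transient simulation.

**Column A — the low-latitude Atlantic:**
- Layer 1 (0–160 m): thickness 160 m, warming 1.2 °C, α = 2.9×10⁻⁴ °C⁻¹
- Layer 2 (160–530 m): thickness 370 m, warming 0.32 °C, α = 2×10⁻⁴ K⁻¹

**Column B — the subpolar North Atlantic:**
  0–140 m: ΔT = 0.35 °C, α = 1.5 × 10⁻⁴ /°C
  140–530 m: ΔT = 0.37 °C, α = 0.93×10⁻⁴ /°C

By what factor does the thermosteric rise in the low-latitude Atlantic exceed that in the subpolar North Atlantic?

≈ 3.82×

A 0–160 m: 160 × 1.2 × 2.9×10⁻⁴ = 0.05568 m
A 160–530 m: 2×10⁻⁴ × 370 × 0.32 = 0.02368 m
A total: 0.07936 m
B Layer 1: 0.35 × 1.5×10⁻⁴ × 140 = 0.00735 m
B 0.93×10⁻⁴ × 390 × 0.37 = 0.0134199 m
B total: 0.0207699 m
Ratio: 0.07936 / 0.0207699 ≈ 3.821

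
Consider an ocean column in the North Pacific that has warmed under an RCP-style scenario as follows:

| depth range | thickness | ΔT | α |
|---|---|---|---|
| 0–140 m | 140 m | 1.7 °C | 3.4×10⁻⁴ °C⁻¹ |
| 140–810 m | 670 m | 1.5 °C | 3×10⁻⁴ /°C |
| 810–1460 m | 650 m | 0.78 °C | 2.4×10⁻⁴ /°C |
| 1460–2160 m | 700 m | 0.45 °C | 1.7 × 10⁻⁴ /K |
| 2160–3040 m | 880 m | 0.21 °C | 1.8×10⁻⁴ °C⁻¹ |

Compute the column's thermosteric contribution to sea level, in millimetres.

Δh = 591 mm

0–140 m: 140 × 1.7 × 3.4×10⁻⁴ = 0.08092 m
Layer 2: 670 × 1.5 × 3×10⁻⁴ = 0.30150 m
Layer 3: 2.4×10⁻⁴ × 650 × 0.78 = 0.12168 m
0.45 × 1.7×10⁻⁴ × 700 = 0.05355 m
2160–3040 m: 0.21 × 1.8×10⁻⁴ × 880 = 0.033264 m
Δh = 0.08092 + 0.30150 + 0.12168 + 0.05355 + 0.033264 = 0.590914 m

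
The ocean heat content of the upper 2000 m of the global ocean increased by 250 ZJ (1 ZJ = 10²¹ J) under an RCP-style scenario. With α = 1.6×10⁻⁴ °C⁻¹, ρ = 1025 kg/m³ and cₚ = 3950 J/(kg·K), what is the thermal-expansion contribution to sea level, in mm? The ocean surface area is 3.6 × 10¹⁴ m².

Per unit area: Q = 250×10²¹ / (3.6×10¹⁴) ≈ 6.944×10⁸ J/m²
Δh = αQ/(ρcₚ) = 1.6×10⁻⁴ × 6.944×10⁸ / (1025 × 3950) ≈ 0.027442 m

27.4 mm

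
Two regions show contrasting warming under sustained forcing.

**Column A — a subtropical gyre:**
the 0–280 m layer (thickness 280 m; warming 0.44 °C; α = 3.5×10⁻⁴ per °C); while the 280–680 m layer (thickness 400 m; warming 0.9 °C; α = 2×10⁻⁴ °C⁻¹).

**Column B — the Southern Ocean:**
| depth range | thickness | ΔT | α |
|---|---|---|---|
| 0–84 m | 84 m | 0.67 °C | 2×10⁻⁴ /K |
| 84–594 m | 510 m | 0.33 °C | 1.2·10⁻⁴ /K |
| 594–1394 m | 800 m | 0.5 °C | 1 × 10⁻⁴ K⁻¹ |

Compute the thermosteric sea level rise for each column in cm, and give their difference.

Δh_A ≈ 11.5 cm, Δh_B ≈ 7.15 cm; difference ≈ 4.37 cm

A 280 × 0.44 × 3.5×10⁻⁴ = 0.04312 m
A 400 × 0.9 × 2×10⁻⁴ = 0.07200 m
A total: 0.11512 m
B 0.67 × 84 × 2×10⁻⁴ = 0.011256 m
B 0.33 × 1.2×10⁻⁴ × 510 = 0.020196 m
B Layer 3: 0.5 × 800 × 1×10⁻⁴ = 0.04000 m
B total: 0.071452 m
Difference: 0.11512 − 0.071452 = 0.043668 m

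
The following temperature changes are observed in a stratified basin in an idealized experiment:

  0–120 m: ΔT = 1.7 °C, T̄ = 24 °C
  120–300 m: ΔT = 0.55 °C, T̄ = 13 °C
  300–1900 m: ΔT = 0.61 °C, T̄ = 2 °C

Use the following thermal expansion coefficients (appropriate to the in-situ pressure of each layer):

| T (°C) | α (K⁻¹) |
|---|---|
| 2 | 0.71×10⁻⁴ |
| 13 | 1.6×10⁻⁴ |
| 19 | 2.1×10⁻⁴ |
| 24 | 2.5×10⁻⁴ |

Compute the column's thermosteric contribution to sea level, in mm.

Layer 1 at 24 °C → α = 2.5×10⁻⁴ K⁻¹
Layer 2 at 13 °C → α = 1.6×10⁻⁴ K⁻¹
Layer 3 at 2 °C → α = 0.71×10⁻⁴ K⁻¹
0–120 m: 120 × 2.5×10⁻⁴ × 1.7 = 0.05100 m
180 × 1.6×10⁻⁴ × 0.55 = 0.01584 m
1600 × 0.61 × 0.71×10⁻⁴ = 0.069296 m
Δh = 0.05100 + 0.01584 + 0.069296 = 0.136136 m

136 mm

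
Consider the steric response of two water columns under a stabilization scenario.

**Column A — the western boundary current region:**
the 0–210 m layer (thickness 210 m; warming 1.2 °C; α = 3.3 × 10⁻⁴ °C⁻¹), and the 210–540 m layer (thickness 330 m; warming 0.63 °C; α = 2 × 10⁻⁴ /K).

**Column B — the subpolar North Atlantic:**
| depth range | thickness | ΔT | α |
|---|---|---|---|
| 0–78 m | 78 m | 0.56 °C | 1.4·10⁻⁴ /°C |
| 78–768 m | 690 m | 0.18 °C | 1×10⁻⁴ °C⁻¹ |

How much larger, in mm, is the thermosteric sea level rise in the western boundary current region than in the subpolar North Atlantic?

A 210 × 1.2 × 3.3×10⁻⁴ = 0.08316 m
A 0.63 × 330 × 2×10⁻⁴ = 0.04158 m
A total: 0.12474 m
B 0–78 m: 0.56 × 78 × 1.4×10⁻⁴ = 0.0061152 m
B 1×10⁻⁴ × 0.18 × 690 = 0.01242 m
B total: 0.0185352 m
Difference: 0.12474 − 0.0185352 = 0.1062048 m

Δh_A − Δh_B ≈ 110 mm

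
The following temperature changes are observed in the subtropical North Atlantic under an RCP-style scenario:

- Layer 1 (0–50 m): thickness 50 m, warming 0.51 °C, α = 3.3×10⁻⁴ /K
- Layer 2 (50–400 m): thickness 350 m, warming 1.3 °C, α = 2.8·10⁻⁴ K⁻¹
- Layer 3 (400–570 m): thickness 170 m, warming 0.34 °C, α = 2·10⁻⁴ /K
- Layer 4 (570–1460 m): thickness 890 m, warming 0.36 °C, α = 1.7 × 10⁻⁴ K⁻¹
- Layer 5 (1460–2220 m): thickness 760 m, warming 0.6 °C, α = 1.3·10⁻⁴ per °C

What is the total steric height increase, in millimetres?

260 mm

Layer 1: 0.51 × 3.3×10⁻⁴ × 50 = 0.008415 m
Layer 2: 350 × 2.8×10⁻⁴ × 1.3 = 0.12740 m
Layer 3: 2×10⁻⁴ × 0.34 × 170 = 0.01156 m
Layer 4: 890 × 0.36 × 1.7×10⁻⁴ = 0.054468 m
Layer 5: 760 × 0.6 × 1.3×10⁻⁴ = 0.05928 m
Δh = 0.008415 + 0.12740 + 0.01156 + 0.054468 + 0.05928 = 0.261123 m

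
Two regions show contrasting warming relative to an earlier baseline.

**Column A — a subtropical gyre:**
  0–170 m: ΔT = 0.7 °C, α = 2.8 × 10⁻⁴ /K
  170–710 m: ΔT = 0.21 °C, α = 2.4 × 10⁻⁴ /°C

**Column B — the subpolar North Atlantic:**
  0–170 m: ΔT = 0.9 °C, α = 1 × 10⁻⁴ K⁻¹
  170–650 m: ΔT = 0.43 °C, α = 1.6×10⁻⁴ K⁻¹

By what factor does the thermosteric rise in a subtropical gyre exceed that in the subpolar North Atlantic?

A Layer 1: 170 × 0.7 × 2.8×10⁻⁴ = 0.03332 m
A 170–710 m: 540 × 0.21 × 2.4×10⁻⁴ = 0.027216 m
A total: 0.060536 m
B 0–170 m: 0.9 × 1×10⁻⁴ × 170 = 0.01530 m
B 0.43 × 480 × 1.6×10⁻⁴ = 0.033024 m
B total: 0.048324 m
Ratio: 0.060536 / 0.048324 ≈ 1.253

a factor of 1.3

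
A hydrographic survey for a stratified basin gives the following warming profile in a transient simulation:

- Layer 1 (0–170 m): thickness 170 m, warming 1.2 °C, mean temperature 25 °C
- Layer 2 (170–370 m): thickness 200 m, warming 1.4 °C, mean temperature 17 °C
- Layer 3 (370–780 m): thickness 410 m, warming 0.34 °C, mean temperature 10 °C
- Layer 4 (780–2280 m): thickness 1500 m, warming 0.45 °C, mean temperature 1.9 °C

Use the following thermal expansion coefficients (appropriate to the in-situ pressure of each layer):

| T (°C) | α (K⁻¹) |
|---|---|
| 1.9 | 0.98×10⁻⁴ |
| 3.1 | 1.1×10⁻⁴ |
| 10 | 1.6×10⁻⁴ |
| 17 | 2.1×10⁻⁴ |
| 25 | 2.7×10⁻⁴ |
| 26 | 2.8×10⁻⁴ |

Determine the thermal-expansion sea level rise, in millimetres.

Layer 1 at 25 °C → α = 2.7×10⁻⁴ K⁻¹
Layer 2 at 17 °C → α = 2.1×10⁻⁴ K⁻¹
Layer 3 at 10 °C → α = 1.6×10⁻⁴ K⁻¹
Layer 4 at 1.9 °C → α = 0.98×10⁻⁴ K⁻¹
0–170 m: 1.2 × 170 × 2.7×10⁻⁴ = 0.05508 m
200 × 2.1×10⁻⁴ × 1.4 = 0.05880 m
Layer 3: 410 × 0.34 × 1.6×10⁻⁴ = 0.022304 m
780–2280 m: 0.98×10⁻⁴ × 1500 × 0.45 = 0.06615 m
Δh = 0.05508 + 0.05880 + 0.022304 + 0.06615 = 0.202334 m

Δh ≈ 202 mm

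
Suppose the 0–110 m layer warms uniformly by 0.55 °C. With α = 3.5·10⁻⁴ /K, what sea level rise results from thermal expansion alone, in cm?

Δh = αΔT·H = 3.5×10⁻⁴ × 0.55 × 110 = 0.021175 m

2.12 cm of thermosteric rise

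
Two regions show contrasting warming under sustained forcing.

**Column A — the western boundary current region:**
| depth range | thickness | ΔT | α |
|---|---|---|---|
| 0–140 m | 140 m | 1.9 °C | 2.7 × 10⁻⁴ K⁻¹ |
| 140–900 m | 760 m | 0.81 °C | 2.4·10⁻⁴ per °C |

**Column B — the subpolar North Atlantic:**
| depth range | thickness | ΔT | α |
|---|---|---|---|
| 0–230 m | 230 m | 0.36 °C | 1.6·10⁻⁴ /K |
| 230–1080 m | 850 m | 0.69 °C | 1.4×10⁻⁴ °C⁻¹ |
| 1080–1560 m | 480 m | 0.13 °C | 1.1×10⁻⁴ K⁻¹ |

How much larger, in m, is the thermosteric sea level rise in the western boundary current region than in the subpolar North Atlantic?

A Layer 1: 2.7×10⁻⁴ × 1.9 × 140 = 0.07182 m
A 2.4×10⁻⁴ × 0.81 × 760 = 0.147744 m
A total: 0.219564 m
B 1.6×10⁻⁴ × 0.36 × 230 = 0.013248 m
B 230–1080 m: 0.69 × 850 × 1.4×10⁻⁴ = 0.08211 m
B 480 × 1.1×10⁻⁴ × 0.13 = 0.006864 m
B total: 0.102222 m
Difference: 0.219564 − 0.102222 = 0.117342 m

Δh_A − Δh_B ≈ 0.117 m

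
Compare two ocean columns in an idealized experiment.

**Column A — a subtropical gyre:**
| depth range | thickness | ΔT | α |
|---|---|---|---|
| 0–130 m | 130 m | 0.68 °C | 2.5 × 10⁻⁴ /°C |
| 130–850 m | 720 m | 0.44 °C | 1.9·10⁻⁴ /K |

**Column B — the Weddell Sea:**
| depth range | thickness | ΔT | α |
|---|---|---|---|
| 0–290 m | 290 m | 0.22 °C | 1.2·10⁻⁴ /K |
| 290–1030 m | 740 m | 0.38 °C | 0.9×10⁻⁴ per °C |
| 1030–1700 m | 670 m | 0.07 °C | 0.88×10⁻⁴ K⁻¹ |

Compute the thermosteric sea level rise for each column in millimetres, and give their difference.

A Layer 1: 0.68 × 2.5×10⁻⁴ × 130 = 0.02210 m
A Layer 2: 720 × 0.44 × 1.9×10⁻⁴ = 0.060192 m
A total: 0.082292 m
B 0–290 m: 1.2×10⁻⁴ × 290 × 0.22 = 0.007656 m
B Layer 2: 740 × 0.38 × 0.9×10⁻⁴ = 0.025308 m
B Layer 3: 670 × 0.07 × 0.88×10⁻⁴ = 0.0041272 m
B total: 0.0370912 m
Difference: 0.082292 − 0.0370912 = 0.0452008 m

Δh_A ≈ 82.3 mm, Δh_B ≈ 37.1 mm; difference ≈ 45.2 mm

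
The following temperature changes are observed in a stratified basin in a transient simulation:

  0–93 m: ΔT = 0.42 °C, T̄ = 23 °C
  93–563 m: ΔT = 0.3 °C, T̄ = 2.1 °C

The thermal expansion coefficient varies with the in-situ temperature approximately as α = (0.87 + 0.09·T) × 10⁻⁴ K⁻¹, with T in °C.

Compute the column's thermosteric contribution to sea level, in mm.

Layer 1: α = (0.87 + 0.09×23)×10⁻⁴ = 2.94×10⁻⁴ K⁻¹
Layer 2: α = (0.87 + 0.09×2.1)×10⁻⁴ = 1.059×10⁻⁴ K⁻¹
0–93 m: 2.94×10⁻⁴ × 0.42 × 93 = 0.01148364 m
93–563 m: 1.059×10⁻⁴ × 0.3 × 470 = 0.0149319 m
Δh = 0.01148364 + 0.0149319 = 0.02641554 m

26.4 mm of thermosteric rise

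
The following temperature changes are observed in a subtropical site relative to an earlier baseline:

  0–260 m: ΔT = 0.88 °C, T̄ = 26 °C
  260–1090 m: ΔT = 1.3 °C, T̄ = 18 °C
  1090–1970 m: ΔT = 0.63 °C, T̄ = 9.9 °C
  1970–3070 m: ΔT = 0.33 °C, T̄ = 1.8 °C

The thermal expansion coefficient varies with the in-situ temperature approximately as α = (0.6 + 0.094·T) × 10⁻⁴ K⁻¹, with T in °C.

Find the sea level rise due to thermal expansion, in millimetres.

about 430 mm

Layer 1: α = (0.6 + 0.094×26)×10⁻⁴ = 3.044×10⁻⁴ K⁻¹
Layer 2: α = (0.6 + 0.094×18)×10⁻⁴ = 2.292×10⁻⁴ K⁻¹
Layer 3: α = (0.6 + 0.094×9.9)×10⁻⁴ = 1.5306×10⁻⁴ K⁻¹
Layer 4: α = (0.6 + 0.094×1.8)×10⁻⁴ = 0.7692×10⁻⁴ K⁻¹
0–260 m: 260 × 3.044×10⁻⁴ × 0.88 = 0.06964672 m
830 × 1.3 × 2.292×10⁻⁴ = 0.2473068 m
1.5306×10⁻⁴ × 880 × 0.63 = 0.084856464 m
Layer 4: 0.33 × 0.7692×10⁻⁴ × 1100 = 0.02792196 m
Δh = 0.06964672 + 0.2473068 + 0.084856464 + 0.02792196 = 0.429731944 m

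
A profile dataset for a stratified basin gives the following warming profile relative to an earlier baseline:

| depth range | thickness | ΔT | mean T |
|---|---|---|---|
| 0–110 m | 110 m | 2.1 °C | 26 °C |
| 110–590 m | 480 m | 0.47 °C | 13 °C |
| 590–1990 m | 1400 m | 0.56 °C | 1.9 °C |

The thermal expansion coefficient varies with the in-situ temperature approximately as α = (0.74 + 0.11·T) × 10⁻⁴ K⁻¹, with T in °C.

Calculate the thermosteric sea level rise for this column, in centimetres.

Δh ≈ 20.7 cm

Layer 1: α = (0.74 + 0.11×26)×10⁻⁴ = 3.6×10⁻⁴ K⁻¹
Layer 2: α = (0.74 + 0.11×13)×10⁻⁴ = 2.17×10⁻⁴ K⁻¹
Layer 3: α = (0.74 + 0.11×1.9)×10⁻⁴ = 0.949×10⁻⁴ K⁻¹
Layer 1: 110 × 3.6×10⁻⁴ × 2.1 = 0.08316 m
2.17×10⁻⁴ × 480 × 0.47 = 0.0489552 m
590–1990 m: 1400 × 0.56 × 0.949×10⁻⁴ = 0.0744016 m
Δh = 0.08316 + 0.0489552 + 0.0744016 = 0.2065168 m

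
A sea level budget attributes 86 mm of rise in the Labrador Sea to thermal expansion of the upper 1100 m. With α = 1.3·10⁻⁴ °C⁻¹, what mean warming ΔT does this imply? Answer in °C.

ΔT = Δh/(αH) = 0.086 / (1.3×10⁻⁴ × 1100) ≈ 0.6014 °C

ΔT ≈ 0.601 °C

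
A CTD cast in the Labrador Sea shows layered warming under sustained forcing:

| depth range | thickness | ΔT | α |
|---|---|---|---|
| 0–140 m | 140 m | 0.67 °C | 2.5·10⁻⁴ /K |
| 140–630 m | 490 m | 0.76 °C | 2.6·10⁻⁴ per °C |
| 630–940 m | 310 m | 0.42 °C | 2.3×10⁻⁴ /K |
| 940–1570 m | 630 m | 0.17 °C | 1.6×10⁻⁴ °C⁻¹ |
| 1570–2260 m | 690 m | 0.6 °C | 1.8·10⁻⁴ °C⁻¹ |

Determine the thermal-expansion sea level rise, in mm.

0–140 m: 140 × 2.5×10⁻⁴ × 0.67 = 0.02345 m
140–630 m: 2.6×10⁻⁴ × 490 × 0.76 = 0.096824 m
Layer 3: 310 × 2.3×10⁻⁴ × 0.42 = 0.029946 m
1.6×10⁻⁴ × 630 × 0.17 = 0.017136 m
690 × 0.6 × 1.8×10⁻⁴ = 0.07452 m
Δh = 0.02345 + 0.096824 + 0.029946 + 0.017136 + 0.07452 = 0.241876 m ≈ 242 mm

about 242 mm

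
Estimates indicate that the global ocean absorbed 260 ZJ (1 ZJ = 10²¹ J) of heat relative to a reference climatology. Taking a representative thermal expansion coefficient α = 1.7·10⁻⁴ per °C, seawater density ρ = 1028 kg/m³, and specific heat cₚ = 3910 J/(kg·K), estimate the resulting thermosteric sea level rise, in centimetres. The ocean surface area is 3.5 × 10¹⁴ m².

Per unit area: Q = 260×10²¹ / (3.5×10¹⁴) ≈ 7.429×10⁸ J/m²
Δh = αQ/(ρcₚ) = 1.7×10⁻⁴ × 7.429×10⁸ / (1028 × 3910) ≈ 0.03142 m

about 3.14 cm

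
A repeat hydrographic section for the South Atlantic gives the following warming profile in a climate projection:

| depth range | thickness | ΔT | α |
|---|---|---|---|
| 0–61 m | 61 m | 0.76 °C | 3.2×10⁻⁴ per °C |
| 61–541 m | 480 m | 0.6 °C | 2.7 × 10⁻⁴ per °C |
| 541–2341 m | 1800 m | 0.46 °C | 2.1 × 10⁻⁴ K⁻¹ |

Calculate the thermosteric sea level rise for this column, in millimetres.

270 mm of thermosteric rise

0–61 m: 0.76 × 3.2×10⁻⁴ × 61 = 0.0148352 m
Layer 2: 0.6 × 2.7×10⁻⁴ × 480 = 0.07776 m
2.1×10⁻⁴ × 1800 × 0.46 = 0.17388 m
Δh = 0.0148352 + 0.07776 + 0.17388 = 0.2664752 m ≈ 270 mm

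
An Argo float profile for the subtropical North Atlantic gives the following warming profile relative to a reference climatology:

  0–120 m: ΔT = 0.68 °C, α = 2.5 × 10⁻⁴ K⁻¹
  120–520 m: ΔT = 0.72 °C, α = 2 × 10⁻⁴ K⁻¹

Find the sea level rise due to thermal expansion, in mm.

Δh = 78.0 mm

Layer 1: 2.5×10⁻⁴ × 120 × 0.68 = 0.02040 m
Layer 2: 0.72 × 2×10⁻⁴ × 400 = 0.05760 m
Δh = 0.02040 + 0.05760 = 0.07800 m ≈ 78.0 mm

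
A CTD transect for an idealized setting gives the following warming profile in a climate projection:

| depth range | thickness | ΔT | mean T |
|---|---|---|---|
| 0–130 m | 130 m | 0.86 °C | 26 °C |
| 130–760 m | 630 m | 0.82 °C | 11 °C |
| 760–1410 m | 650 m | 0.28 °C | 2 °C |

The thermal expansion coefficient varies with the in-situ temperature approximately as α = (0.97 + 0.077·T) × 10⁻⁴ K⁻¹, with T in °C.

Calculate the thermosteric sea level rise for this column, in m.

0.15 m of thermosteric rise

Layer 1: α = (0.97 + 0.077×26)×10⁻⁴ = 2.972×10⁻⁴ K⁻¹
Layer 2: α = (0.97 + 0.077×11)×10⁻⁴ = 1.817×10⁻⁴ K⁻¹
Layer 3: α = (0.97 + 0.077×2)×10⁻⁴ = 1.124×10⁻⁴ K⁻¹
130 × 2.972×10⁻⁴ × 0.86 = 0.03322696 m
0.82 × 1.817×10⁻⁴ × 630 = 0.09386622 m
760–1410 m: 0.28 × 650 × 1.124×10⁻⁴ = 0.0204568 m
Δh = 0.03322696 + 0.09386622 + 0.0204568 = 0.14754998 m ≈ 0.15 m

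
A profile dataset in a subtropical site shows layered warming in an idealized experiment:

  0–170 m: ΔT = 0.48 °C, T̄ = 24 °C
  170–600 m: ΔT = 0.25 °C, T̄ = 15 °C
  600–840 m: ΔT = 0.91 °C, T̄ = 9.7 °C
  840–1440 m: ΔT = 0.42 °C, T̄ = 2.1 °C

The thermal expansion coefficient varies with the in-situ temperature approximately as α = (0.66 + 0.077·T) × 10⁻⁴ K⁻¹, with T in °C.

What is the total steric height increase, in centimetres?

9.14 cm of thermosteric rise

Layer 1: α = (0.66 + 0.077×24)×10⁻⁴ = 2.508×10⁻⁴ K⁻¹
Layer 2: α = (0.66 + 0.077×15)×10⁻⁴ = 1.815×10⁻⁴ K⁻¹
Layer 3: α = (0.66 + 0.077×9.7)×10⁻⁴ = 1.4069×10⁻⁴ K⁻¹
Layer 4: α = (0.66 + 0.077×2.1)×10⁻⁴ = 0.8217×10⁻⁴ K⁻¹
Layer 1: 2.508×10⁻⁴ × 0.48 × 170 = 0.02046528 m
Layer 2: 0.25 × 430 × 1.815×10⁻⁴ = 0.01951125 m
Layer 3: 1.4069×10⁻⁴ × 240 × 0.91 = 0.030726696 m
840–1440 m: 600 × 0.42 × 0.8217×10⁻⁴ = 0.02070684 m
Δh = 0.02046528 + 0.01951125 + 0.030726696 + 0.02070684 = 0.091410066 m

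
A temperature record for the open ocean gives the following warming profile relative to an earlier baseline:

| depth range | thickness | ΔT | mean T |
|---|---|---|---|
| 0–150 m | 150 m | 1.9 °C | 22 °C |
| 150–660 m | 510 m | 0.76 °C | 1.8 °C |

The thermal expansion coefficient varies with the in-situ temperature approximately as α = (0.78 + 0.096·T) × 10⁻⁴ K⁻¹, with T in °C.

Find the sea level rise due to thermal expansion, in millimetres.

119 mm of thermosteric rise

Layer 1: α = (0.78 + 0.096×22)×10⁻⁴ = 2.892×10⁻⁴ K⁻¹
Layer 2: α = (0.78 + 0.096×1.8)×10⁻⁴ = 0.9528×10⁻⁴ K⁻¹
2.892×10⁻⁴ × 1.9 × 150 = 0.082422 m
150–660 m: 0.9528×10⁻⁴ × 510 × 0.76 = 0.036930528 m
Δh = 0.082422 + 0.036930528 = 0.119352528 m ≈ 119 mm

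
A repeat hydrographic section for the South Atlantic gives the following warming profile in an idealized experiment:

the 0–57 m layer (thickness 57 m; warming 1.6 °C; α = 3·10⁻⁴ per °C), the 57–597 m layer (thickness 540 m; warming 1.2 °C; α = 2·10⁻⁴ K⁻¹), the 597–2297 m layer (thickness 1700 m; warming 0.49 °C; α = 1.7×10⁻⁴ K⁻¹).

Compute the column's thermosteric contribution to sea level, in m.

Layer 1: 57 × 3×10⁻⁴ × 1.6 = 0.02736 m
2×10⁻⁴ × 1.2 × 540 = 0.12960 m
0.49 × 1.7×10⁻⁴ × 1700 = 0.14161 m
Δh = 0.02736 + 0.12960 + 0.14161 = 0.29857 m ≈ 0.299 m

0.299 m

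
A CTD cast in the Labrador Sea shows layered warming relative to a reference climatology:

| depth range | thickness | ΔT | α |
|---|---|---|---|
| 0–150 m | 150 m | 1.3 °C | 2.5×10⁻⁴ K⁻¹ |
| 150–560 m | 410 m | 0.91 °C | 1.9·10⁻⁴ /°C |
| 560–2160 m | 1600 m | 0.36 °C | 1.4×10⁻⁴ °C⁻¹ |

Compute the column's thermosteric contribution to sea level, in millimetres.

about 200 mm

150 × 1.3 × 2.5×10⁻⁴ = 0.04875 m
Layer 2: 0.91 × 1.9×10⁻⁴ × 410 = 0.070889 m
1.4×10⁻⁴ × 0.36 × 1600 = 0.08064 m
Δh = 0.04875 + 0.070889 + 0.08064 = 0.200279 m ≈ 200 mm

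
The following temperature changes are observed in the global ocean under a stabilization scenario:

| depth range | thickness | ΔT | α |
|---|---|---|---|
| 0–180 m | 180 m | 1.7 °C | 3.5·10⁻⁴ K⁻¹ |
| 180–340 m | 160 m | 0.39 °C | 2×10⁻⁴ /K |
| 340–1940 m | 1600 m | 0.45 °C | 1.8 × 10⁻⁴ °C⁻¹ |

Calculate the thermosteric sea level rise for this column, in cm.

Δh = 24.9 cm

3.5×10⁻⁴ × 1.7 × 180 = 0.10710 m
Layer 2: 160 × 2×10⁻⁴ × 0.39 = 0.01248 m
340–1940 m: 0.45 × 1.8×10⁻⁴ × 1600 = 0.12960 m
Δh = 0.10710 + 0.01248 + 0.12960 = 0.24918 m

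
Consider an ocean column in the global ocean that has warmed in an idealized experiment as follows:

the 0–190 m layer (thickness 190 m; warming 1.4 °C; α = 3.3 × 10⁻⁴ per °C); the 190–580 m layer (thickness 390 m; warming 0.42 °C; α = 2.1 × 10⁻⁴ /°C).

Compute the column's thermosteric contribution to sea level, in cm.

Δh ≈ 12.2 cm

190 × 3.3×10⁻⁴ × 1.4 = 0.08778 m
2.1×10⁻⁴ × 390 × 0.42 = 0.034398 m
Δh = 0.08778 + 0.034398 = 0.122178 m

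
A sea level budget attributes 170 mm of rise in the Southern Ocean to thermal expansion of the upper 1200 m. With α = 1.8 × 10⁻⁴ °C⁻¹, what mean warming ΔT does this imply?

ΔT = Δh/(αH) = 0.17 / (1.8×10⁻⁴ × 1200) ≈ 0.7870 K

ΔT ≈ 0.79 K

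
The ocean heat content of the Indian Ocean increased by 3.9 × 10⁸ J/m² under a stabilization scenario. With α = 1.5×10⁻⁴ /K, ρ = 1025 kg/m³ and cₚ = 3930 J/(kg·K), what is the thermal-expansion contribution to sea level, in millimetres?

15 mm

Δh = αQ/(ρcₚ) = 1.5×10⁻⁴ × 3.9×10⁸ / (1025 × 3930) ≈ 0.014522 m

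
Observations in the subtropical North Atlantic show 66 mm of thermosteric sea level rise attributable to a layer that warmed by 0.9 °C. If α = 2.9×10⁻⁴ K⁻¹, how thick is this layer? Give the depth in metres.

H = Δh/(αΔT) = 0.066 / (2.9×10⁻⁴ × 0.9) ≈ 252.9 m

H ≈ 250 m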